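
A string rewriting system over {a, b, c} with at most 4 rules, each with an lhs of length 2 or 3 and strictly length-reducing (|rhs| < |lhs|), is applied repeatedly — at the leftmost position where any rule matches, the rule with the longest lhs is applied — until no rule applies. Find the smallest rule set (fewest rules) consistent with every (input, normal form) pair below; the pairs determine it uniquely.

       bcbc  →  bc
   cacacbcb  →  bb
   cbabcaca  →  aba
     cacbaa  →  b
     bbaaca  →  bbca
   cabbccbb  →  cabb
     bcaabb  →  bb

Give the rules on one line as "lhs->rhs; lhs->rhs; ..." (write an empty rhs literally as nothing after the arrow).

aa->; ac->b; cb->

  | bcbc => bc
  | cacacbcb => cbacbcb => acbcb => bbcb => bb
  | cbabcaca => abcaca => abcba => aba
  | cacbaa => cbbaa => baa => b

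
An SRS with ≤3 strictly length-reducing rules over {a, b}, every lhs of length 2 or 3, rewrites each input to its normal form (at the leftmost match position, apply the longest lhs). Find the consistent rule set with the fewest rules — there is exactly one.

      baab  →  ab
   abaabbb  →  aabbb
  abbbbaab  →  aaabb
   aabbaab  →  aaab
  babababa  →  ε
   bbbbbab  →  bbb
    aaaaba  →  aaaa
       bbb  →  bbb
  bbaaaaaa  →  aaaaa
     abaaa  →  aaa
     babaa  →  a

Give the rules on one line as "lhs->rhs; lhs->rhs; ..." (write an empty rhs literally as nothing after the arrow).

  | baab => ab
  | abaabbb => aabbb
  | abbbbaab => abbabab => aabbab => aaabb
  | aabbaab => aaabab => aaab

ba->; bba->ab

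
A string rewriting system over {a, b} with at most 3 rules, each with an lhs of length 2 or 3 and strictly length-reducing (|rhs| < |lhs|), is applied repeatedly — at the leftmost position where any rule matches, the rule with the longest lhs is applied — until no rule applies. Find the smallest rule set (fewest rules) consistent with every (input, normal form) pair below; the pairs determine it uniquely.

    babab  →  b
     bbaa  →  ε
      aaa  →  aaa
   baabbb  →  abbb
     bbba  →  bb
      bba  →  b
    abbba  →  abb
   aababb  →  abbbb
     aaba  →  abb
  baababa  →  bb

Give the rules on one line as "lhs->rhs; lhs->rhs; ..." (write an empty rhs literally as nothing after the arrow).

aba->bb; ba->

  | babab => bab => b
  | bbaa => ba => ε
  | aaa
  | baabbb => abbb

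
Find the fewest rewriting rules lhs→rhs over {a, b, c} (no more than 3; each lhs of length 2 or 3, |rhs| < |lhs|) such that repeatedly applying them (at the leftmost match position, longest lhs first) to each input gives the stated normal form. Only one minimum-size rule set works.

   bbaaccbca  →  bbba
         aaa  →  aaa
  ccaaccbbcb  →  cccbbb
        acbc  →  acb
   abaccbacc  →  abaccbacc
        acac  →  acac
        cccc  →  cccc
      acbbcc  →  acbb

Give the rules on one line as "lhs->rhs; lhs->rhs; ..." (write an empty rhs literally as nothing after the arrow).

  | bbaaccbca => bbcbca => bbbca => bbba
  | aaa
  | ccaaccbbcb => cccbbcb => cccbbb
  | acbc => acb

aac->; bc->b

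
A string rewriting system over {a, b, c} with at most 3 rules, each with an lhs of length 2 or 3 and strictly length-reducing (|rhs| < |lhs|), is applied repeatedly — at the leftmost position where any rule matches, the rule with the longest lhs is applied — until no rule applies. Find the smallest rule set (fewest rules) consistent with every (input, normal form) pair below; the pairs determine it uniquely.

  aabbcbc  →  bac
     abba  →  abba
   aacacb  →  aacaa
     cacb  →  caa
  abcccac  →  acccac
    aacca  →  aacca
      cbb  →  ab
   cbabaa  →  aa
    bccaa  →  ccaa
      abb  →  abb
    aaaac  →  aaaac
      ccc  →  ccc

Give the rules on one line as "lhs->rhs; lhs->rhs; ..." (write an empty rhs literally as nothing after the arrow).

  | aabbcbc => bcbc => bac
  | abba
  | aacacb => aacaa
  | cacb => caa

aab->; bcc->cc; cb->a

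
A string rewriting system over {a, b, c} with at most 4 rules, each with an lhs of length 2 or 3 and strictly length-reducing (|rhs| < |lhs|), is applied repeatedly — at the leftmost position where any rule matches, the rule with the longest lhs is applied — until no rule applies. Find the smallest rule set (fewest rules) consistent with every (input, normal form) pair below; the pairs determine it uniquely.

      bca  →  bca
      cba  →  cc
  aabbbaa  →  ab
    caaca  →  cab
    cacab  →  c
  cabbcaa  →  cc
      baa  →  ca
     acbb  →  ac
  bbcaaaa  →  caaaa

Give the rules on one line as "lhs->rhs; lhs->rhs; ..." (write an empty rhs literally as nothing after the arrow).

aca->b; ba->c; bb->

  | bca
  | cba => cc
  | aabbbaa => aabaa => aaca => ab
  | caaca => cab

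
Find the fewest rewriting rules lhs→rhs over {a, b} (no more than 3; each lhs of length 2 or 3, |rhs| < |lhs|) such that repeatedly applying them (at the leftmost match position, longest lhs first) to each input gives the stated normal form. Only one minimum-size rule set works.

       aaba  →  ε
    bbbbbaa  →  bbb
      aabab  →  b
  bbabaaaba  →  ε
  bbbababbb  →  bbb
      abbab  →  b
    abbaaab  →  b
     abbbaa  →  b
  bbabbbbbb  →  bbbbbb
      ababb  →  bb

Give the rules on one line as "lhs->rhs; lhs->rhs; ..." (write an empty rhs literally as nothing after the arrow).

ab->b; ba->; bab->ab

  | aaba => aba => ba => ε
  | bbbbbaa => bbbba => bbb
  | aabab => abab => bab => ab => b
  | bbabaaaba => babaaaba => abaaaba => baaaba => aaba => aba => ba => ε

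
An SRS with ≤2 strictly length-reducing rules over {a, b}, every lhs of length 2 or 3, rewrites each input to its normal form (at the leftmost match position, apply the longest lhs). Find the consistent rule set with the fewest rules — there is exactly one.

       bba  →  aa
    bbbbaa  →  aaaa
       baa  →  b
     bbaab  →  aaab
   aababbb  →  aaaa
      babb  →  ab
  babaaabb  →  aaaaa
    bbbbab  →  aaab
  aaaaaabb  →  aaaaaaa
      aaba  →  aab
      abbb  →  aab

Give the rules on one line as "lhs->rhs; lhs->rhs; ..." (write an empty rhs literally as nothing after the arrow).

  | bba => aa
  | bbbbaa => abbaa => aaaa
  | baa => ba => b
  | bbaab => aaab

ba->b; bb->a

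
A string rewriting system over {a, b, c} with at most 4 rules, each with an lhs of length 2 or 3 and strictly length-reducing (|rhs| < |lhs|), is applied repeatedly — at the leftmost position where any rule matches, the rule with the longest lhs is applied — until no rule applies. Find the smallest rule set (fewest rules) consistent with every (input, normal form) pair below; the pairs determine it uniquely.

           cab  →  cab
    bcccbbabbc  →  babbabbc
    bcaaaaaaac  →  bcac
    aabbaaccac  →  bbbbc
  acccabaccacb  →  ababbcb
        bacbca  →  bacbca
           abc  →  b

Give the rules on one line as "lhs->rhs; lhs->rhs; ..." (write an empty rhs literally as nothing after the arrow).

aa->; abc->b; cca->bb; ccc->a

  | cab
  | bcccbbabbc => babbabbc
  | bcaaaaaaac => bcaaaaac => bcaaac => bcac
  | aabbaaccac => bbaaccac => bbccac => bbbbc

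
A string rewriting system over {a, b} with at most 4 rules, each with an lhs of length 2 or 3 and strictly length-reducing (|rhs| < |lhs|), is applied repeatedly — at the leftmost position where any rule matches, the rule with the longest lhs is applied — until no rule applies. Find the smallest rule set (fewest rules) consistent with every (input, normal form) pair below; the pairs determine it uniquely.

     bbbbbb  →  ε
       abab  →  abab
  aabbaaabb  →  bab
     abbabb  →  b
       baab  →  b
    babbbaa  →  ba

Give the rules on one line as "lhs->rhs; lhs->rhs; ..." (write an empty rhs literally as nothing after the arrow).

  | bbbbbb => bbbb => bb => ε
  | abab
  | aabbaaabb => bbbaaabb => baaabb => babbb => bab
  | abbabb => aabb => bbb => b

aa->b; aaa->ab; bb->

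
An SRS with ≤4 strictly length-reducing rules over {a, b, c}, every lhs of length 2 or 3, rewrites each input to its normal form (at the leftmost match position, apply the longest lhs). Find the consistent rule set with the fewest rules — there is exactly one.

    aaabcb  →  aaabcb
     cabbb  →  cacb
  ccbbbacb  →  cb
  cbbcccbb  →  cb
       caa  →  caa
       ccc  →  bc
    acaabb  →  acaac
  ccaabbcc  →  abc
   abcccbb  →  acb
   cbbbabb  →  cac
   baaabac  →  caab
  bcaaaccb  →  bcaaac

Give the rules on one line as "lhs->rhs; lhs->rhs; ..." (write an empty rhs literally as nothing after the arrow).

ba->c; bb->c; cc->b; cca->

  | aaabcb
  | cabbb => cacb
  | ccbbbacb => bbbbacb => cbbacb => ccacb => cb
  | cbbcccbb => cccccbb => bcccbb => bbcbb => ccbb => bbb => cb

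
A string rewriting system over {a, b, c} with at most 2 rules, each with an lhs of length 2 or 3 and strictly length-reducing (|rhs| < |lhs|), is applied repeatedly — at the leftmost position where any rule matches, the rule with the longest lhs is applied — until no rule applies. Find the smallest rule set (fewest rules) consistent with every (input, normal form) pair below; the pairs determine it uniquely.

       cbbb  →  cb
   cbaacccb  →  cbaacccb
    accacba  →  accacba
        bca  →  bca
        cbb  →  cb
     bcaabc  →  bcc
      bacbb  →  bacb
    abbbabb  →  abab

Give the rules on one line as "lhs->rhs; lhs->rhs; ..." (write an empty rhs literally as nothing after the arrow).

  | cbbb => cbb => cb
  | cbaacccb
  | accacba
  | bca

aab->; bb->b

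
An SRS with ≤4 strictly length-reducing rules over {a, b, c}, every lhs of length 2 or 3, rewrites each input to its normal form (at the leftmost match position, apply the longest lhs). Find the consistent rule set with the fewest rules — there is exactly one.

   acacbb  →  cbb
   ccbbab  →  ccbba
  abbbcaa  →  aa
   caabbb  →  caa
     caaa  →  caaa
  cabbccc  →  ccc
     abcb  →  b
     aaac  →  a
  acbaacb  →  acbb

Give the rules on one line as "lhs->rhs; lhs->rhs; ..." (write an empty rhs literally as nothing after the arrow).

  | acacbb => cbb
  | ccbbab => ccbba
  | abbbcaa => abbcaa => abcaa => aa
  | caabbb => caabb => caab => caa

aac->; ab->a; abc->; aca->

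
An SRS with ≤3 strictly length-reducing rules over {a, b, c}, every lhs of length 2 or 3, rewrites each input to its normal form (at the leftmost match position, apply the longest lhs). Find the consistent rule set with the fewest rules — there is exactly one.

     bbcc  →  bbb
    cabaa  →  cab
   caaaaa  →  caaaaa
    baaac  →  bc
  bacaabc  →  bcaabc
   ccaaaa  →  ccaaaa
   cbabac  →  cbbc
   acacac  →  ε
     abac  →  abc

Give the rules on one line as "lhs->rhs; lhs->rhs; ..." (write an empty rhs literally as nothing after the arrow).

ac->; ba->b; bcc->bb

  | bbcc => bbb
  | cabaa => caba => cab
  | caaaaa
  | baaac => baac => bac => bc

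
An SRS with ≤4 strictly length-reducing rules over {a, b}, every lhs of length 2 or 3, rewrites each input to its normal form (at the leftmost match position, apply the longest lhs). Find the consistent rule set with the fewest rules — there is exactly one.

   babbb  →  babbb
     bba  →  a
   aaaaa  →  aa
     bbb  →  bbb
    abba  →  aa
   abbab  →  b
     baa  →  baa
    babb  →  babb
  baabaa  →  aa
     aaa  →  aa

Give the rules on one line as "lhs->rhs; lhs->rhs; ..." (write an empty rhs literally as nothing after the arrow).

  | babbb
  | bba => a
  | aaaaa => aaaa => aaa => aa
  | bbb

aaa->aa; aab->b; bba->a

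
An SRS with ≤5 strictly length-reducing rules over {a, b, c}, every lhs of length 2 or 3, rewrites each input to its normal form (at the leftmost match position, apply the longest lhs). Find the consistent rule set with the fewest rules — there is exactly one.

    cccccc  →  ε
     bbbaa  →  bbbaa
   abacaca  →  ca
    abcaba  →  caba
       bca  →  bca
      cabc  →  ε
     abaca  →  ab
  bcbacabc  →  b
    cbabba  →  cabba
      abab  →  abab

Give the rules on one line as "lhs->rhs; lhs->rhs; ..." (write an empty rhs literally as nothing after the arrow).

  | cccccc => cccc => cc => ε
  | bbbaa
  | abacaca => abca => ca
  | abcaba => caba

abc->c; aca->; cb->c; cc->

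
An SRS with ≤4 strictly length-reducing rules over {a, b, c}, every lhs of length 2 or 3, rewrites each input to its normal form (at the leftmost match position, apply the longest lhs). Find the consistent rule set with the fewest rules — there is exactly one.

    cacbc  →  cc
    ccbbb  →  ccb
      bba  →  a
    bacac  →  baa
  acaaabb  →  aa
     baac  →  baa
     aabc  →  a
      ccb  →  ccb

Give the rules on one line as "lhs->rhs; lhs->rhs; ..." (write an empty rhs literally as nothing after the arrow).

  | cacbc => cabc => cc
  | ccbbb => ccb
  | bba => a
  | bacac => baac => baa

ab->; ac->a; bb->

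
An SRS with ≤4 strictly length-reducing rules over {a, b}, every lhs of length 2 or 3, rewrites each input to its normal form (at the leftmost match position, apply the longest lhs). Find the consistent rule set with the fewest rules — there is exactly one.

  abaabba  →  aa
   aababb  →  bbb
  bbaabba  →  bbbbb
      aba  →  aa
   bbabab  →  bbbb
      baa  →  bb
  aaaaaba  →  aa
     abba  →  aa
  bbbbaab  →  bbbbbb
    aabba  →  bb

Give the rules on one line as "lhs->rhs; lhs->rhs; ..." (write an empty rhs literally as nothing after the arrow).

  | abaabba => aaabba => abba => aba => aa
  | aababb => babb => bbb
  | bbaabba => bbbbba => bbbbb
  | aba => aa

aab->b; ab->a; ba->b; baa->bb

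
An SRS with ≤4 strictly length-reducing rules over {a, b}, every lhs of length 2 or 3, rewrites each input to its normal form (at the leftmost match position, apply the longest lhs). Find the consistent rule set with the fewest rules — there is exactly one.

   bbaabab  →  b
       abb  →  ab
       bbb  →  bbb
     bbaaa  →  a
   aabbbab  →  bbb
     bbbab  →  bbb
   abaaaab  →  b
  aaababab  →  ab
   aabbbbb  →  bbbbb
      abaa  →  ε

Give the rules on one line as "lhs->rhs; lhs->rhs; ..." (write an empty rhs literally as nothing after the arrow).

  | bbaabab => babab => bab => b
  | abb => ab
  | bbb
  | bbaaa => baa => a

aa->; abb->ab; ba->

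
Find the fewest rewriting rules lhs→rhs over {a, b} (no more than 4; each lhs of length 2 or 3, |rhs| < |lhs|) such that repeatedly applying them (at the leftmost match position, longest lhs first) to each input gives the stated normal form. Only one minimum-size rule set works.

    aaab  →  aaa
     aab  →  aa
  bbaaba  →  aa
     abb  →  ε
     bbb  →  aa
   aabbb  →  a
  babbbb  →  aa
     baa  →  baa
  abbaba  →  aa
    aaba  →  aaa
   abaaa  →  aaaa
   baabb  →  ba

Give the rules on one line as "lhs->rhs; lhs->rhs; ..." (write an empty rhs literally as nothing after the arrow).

ab->a; abb->; bba->; bbb->aa

  | aaab => aaa
  | aab => aa
  | bbaaba => aba => aa
  | abb => ε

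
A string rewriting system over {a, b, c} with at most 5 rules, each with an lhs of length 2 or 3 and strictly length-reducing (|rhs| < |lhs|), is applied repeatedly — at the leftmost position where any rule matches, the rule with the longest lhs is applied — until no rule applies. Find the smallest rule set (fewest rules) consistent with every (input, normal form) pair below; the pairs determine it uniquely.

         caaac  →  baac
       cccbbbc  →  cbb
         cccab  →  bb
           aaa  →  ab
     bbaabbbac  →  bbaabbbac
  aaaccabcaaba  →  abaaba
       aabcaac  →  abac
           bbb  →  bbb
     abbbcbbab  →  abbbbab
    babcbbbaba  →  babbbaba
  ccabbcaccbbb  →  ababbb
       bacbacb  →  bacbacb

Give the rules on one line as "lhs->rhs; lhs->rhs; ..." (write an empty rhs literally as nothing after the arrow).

aaa->ab; bc->; ca->b; cc->

  | caaac => baac
  | cccbbbc => cbbbc => cbb
  | cccab => cab => bb
  | aaa => ab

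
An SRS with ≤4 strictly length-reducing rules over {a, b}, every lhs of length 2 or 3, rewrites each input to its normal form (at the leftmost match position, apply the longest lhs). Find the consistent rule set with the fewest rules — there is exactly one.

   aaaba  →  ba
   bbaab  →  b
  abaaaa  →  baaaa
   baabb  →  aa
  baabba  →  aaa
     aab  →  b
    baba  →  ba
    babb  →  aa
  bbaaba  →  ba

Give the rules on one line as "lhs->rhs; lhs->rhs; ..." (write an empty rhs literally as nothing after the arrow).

ab->b; bb->b; bbb->aa

  | aaaba => aaba => aba => ba
  | bbaab => baab => bab => bb => b
  | abaaaa => baaaa
  | baabb => babb => bbb => aa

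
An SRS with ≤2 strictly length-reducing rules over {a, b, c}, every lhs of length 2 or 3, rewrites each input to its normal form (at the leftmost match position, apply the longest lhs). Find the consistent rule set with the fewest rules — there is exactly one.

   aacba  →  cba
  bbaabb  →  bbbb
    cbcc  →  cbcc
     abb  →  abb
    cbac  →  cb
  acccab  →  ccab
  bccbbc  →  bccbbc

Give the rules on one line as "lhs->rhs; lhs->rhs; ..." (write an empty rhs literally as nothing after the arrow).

  | aacba => cba
  | bbaabb => bbbb
  | cbcc
  | abb

aa->; ac->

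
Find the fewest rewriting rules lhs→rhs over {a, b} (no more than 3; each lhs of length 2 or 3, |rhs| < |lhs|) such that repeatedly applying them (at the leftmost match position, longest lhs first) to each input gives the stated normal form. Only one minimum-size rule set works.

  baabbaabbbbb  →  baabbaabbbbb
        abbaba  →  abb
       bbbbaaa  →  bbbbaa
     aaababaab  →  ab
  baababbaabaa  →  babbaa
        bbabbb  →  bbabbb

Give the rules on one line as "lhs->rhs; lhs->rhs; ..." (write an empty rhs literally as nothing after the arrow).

aaa->aa; aba->

  | baabbaabbbbb
  | abbaba => abb
  | bbbbaaa => bbbbaa
  | aaababaab => aababaab => abaab => ab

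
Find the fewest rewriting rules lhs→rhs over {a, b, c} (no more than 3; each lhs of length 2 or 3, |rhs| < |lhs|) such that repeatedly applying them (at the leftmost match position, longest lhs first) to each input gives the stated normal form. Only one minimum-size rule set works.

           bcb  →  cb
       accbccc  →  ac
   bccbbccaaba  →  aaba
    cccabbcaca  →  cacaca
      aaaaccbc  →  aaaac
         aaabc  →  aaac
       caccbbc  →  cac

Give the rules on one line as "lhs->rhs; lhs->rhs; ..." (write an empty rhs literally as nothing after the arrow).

bc->c; cc->

  | bcb => cb
  | accbccc => abccc => accc => ac
  | bccbbccaaba => ccbbccaaba => bbccaaba => bccaaba => ccaaba => aaba
  | cccabbcaca => cabbcaca => cabcaca => cacaca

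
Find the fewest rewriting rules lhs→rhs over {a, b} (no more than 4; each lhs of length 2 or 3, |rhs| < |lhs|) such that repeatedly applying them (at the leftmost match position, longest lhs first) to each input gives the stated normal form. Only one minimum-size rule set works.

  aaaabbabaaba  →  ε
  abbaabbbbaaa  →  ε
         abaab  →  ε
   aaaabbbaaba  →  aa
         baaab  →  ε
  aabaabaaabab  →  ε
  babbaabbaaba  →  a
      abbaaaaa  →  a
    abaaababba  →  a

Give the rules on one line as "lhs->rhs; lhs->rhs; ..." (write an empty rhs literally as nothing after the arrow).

  | aaaabbabaaba => abbabaaba => aaabaaba => baaba => abba => aaa => ε
  | abbaabbbbaaa => aaaabbbbaaa => abbbbaaa => aabbaaa => aaaaaa => aaa => ε
  | abaab => aabb => aaa => ε
  | aaaabbbaaba => abbbaaba => aabaaba => aaabba => bba => aa

aaa->; baa->ab; bab->aa; bb->a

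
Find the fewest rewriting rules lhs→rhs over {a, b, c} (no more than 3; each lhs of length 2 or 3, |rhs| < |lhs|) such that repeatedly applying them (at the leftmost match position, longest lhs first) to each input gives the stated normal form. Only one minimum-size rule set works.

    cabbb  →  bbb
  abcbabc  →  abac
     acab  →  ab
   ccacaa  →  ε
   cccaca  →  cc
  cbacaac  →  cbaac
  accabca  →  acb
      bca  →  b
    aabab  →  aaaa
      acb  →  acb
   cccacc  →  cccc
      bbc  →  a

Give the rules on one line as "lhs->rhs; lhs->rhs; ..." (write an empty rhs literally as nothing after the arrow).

  | cabbb => bbb
  | abcbabc => abcaac => abac
  | acab => ab
  | ccacaa => ccaa => ca => ε

bab->aa; bbc->a; ca->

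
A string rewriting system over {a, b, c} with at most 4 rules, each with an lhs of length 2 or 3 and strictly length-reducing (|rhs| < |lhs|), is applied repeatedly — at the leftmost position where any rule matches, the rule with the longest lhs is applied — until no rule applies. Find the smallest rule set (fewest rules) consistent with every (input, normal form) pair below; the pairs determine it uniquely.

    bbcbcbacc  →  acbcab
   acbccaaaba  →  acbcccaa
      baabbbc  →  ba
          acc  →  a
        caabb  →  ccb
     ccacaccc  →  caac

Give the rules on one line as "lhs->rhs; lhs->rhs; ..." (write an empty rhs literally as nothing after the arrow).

aaa->cb; acc->bb; bb->a; cac->a

  | bbcbcbacc => acbcbacc => acbcbbb => acbcab
  | acbccaaaba => acbcccbba => acbcccaa
  | baabbbc => baaabc => bcbbc => bcac => ba
  | acc => bb => a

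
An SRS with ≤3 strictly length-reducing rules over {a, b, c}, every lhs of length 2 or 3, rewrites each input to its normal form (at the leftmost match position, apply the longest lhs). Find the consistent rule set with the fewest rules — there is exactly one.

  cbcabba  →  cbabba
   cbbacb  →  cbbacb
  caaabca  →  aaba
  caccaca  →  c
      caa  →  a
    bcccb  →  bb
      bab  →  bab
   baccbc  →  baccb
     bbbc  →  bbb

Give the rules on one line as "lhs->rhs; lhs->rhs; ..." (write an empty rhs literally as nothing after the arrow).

  | cbcabba => cbabba
  | cbbacb
  | caaabca => aabca => aaba
  | caccaca => ccaca => cca => c

bc->b; ca->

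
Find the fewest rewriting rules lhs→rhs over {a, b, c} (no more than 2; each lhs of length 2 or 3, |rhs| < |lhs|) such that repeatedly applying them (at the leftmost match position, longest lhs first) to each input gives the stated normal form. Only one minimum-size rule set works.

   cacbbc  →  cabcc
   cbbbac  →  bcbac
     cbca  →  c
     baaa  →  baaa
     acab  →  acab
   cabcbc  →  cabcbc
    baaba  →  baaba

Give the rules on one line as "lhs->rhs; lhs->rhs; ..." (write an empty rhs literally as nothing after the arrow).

  | cacbbc => cabcc
  | cbbbac => bcbac
  | cbca => c
  | baaa

bca->; cbb->bc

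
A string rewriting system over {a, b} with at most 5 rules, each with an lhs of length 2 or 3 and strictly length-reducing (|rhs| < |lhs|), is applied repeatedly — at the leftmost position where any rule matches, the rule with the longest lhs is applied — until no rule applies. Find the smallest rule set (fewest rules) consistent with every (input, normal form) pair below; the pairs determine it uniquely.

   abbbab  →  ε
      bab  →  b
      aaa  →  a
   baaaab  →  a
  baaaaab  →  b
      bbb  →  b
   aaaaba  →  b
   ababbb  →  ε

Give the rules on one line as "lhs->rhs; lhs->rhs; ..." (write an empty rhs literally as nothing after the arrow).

  | abbbab => bbab => ab => ε
  | bab => b
  | aaa => a
  | baaaab => baab => bba => a

aa->; aab->ba; ab->; bb->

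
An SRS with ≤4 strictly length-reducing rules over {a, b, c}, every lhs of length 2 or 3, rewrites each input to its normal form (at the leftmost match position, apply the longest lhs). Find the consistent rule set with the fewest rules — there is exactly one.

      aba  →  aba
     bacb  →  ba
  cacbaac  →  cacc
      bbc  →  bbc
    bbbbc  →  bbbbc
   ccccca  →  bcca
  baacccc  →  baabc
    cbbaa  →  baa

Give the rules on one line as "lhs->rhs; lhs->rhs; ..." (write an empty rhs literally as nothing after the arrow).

  | aba
  | bacb => ba
  | cacbaac => caaac => cacc
  | bbc

aaa->ac; cb->; ccc->b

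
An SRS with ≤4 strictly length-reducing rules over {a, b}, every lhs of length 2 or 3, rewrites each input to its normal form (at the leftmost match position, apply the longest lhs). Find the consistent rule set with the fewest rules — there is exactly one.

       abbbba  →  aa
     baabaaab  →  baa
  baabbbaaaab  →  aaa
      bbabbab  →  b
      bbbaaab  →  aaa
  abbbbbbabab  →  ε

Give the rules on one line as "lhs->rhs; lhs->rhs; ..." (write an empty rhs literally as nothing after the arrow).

ab->; aba->; bb->; bbb->a

  | abbbba => bbba => aa
  | baabaaab => baaab => baa
  | baabbbaaaab => babbaaaab => bbaaaab => aaaab => aaa
  | bbabbab => abbab => bab => b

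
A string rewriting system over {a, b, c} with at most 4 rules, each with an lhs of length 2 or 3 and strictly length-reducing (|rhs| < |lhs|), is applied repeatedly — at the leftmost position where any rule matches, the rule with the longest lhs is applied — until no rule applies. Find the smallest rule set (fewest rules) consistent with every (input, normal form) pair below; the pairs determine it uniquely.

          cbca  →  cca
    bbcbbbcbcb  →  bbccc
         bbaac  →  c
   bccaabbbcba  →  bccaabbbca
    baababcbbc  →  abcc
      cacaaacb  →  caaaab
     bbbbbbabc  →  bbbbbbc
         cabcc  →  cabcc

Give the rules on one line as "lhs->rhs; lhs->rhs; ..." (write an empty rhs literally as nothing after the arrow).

  | cbca => cca
  | bbcbbbcbcb => bbcbbcbcb => bbcbcbcb => bbccbcb => bbcccb => bbccc
  | bbaac => bac => c
  | bccaabbbcba => bccaabbbca

ac->a; ba->; cb->c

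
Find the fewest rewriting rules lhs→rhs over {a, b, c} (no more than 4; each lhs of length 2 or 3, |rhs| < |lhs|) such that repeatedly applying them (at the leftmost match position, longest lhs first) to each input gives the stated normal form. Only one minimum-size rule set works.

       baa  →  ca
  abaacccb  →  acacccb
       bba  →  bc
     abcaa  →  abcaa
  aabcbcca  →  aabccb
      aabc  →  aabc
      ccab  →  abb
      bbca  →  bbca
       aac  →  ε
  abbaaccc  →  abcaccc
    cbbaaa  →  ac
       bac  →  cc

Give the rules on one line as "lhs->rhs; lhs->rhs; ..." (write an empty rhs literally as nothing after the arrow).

aac->; ba->c; cbb->cb; cca->ab

  | baa => ca
  | abaacccb => acacccb
  | bba => bc
  | abcaa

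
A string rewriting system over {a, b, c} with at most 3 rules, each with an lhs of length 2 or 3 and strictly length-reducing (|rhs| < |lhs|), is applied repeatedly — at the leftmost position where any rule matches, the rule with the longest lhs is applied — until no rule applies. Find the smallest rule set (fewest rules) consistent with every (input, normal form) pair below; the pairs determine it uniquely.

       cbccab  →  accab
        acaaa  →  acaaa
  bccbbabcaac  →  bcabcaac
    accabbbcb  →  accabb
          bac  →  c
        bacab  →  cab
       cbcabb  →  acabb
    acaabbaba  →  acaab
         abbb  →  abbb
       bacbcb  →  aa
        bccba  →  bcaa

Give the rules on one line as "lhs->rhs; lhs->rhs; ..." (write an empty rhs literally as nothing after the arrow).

ba->; cb->a

  | cbccab => accab
  | acaaa
  | bccbbabcaac => bcababcaac => bcabcaac
  | accabbbcb => accabbba => accabb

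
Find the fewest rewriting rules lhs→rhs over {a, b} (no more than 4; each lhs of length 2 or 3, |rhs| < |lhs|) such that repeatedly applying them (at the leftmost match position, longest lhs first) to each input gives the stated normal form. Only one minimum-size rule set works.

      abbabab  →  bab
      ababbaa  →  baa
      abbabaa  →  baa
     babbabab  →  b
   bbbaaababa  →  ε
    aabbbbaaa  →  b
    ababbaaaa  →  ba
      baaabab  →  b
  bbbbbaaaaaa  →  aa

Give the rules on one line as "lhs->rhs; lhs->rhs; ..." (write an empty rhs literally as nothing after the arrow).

aaa->; aba->ba; bba->; bbb->

  | abbabab => abab => bab
  | ababbaa => babbaa => baa
  | abbabaa => abaa => baa
  | babbabab => babab => bbab => b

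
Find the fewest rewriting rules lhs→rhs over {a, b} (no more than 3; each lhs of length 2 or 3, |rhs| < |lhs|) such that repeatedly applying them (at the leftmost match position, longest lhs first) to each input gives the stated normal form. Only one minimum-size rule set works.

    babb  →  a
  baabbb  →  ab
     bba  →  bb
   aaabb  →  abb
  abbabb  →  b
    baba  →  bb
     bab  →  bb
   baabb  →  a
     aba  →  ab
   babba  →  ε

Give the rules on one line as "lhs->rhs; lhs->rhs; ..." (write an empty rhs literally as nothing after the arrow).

aa->; ba->b; bbb->a

  | babb => bbb => a
  | baabbb => babbb => bbbb => ab
  | bba => bb
  | aaabb => abb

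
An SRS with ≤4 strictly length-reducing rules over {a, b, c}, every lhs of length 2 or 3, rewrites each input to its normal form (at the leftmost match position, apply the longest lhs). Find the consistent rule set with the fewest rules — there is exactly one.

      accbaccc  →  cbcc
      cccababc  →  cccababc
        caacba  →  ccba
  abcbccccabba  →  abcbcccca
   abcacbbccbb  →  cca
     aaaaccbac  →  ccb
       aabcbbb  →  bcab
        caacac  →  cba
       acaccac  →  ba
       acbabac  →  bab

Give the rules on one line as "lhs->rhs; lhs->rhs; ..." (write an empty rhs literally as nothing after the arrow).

  | accbaccc => cbaccc => cbcc
  | cccababc
  | caacba => ccba
  | abcbccccabba => abcbccccaaa => abcbcccca

aa->; ac->; bb->a; cac->ba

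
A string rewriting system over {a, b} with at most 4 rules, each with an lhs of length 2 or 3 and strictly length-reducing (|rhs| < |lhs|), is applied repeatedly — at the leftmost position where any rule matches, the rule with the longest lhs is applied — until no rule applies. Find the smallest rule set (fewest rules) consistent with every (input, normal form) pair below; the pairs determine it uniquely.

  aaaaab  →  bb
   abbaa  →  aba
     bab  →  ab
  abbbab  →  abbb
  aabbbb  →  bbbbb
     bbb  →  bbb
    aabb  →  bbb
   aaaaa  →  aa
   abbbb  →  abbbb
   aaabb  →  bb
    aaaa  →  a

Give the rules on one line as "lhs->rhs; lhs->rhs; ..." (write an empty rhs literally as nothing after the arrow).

  | aaaaab => aab => bb
  | abbaa => aba
  | bab => ab
  | abbbab => abbb

aaa->; aab->bb; bab->ab; bba->b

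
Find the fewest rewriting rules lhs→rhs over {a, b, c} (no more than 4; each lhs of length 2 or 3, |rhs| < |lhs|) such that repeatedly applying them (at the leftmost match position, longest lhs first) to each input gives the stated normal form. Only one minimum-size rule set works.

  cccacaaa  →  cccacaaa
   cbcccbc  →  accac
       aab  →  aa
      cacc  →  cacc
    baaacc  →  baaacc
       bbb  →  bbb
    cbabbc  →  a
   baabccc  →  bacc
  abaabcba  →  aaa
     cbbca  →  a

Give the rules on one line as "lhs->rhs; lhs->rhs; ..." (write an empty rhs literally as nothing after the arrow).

  | cccacaaa
  | cbcccbc => acccbc => accac
  | aab => aa
  | cacc

ab->a; abc->; cb->a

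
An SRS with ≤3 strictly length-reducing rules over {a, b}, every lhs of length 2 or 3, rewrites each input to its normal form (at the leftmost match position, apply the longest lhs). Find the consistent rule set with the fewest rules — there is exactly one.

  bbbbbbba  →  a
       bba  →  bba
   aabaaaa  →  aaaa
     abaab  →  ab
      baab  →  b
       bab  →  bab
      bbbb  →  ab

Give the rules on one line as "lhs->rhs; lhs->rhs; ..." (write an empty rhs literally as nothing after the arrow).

  | bbbbbbba => abbbba => aaba => a
  | bba
  | aabaaaa => aaaa
  | abaab => ab

aab->; bbb->a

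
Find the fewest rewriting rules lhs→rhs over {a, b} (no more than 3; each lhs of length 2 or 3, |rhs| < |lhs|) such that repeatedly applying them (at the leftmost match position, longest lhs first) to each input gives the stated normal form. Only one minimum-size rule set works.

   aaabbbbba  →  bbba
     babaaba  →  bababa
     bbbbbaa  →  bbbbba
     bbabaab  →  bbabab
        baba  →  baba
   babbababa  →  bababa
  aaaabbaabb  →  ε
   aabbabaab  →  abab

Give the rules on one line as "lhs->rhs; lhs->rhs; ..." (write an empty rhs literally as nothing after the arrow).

aa->a; abb->

  | aaabbbbba => aabbbbba => abbbbba => bbba
  | babaaba => bababa
  | bbbbbaa => bbbbba
  | bbabaab => bbabab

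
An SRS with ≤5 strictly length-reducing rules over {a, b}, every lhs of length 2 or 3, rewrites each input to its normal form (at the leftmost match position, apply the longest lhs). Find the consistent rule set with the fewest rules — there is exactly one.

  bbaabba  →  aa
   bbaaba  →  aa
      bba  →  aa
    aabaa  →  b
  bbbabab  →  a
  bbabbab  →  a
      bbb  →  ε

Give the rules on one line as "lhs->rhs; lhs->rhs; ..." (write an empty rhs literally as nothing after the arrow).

ab->a; aba->b; bb->a; bbb->

  | bbaabba => aaabba => aaaba => aab => aa
  | bbaaba => aaaba => aab => aa
  | bba => aa
  | aabaa => aba => b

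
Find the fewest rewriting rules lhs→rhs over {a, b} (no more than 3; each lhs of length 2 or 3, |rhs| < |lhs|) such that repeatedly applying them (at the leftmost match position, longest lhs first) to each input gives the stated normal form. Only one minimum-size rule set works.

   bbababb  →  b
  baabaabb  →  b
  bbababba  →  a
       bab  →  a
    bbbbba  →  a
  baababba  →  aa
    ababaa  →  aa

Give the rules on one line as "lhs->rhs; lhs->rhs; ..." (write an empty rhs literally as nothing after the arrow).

aab->; ab->a; ba->a

  | bbababb => bababb => ababb => aabb => b
  | baabaabb => aabaabb => aabb => b
  | bbababba => bababba => ababba => aabba => ba => a
  | bab => ab => a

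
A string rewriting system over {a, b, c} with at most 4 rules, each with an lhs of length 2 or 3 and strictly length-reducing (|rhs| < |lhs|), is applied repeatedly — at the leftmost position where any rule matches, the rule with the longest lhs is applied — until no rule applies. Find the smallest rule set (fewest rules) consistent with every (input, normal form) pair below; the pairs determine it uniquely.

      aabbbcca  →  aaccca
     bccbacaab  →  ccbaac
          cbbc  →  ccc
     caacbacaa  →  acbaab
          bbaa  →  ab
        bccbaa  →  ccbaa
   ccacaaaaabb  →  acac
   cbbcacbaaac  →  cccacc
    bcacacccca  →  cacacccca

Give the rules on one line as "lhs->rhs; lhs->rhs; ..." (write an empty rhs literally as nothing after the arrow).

  | aabbbcca => aacbcca => aaccca
  | bccbacaab => ccbacaab => ccbaabb => ccbaac
  | cbbc => ccc
  | caacbacaa => abcbacaa => acbacaa => acbaab

aaa->; bb->c; bc->c; caa->ab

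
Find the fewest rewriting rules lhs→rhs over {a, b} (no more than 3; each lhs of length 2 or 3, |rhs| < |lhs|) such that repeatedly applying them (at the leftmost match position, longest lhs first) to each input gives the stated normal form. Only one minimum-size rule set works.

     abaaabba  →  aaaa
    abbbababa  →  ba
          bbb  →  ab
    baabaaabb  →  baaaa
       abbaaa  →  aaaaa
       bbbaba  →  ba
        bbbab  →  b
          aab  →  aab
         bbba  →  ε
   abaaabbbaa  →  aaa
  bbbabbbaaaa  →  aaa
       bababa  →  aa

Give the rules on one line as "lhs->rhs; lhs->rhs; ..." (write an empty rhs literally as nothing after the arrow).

  | abaaabba => aabba => aaaa
  | abbbababa => aabababa => ababa => ba
  | bbb => ab
  | baabaaabb => baaabb => baaaa

aba->; bb->a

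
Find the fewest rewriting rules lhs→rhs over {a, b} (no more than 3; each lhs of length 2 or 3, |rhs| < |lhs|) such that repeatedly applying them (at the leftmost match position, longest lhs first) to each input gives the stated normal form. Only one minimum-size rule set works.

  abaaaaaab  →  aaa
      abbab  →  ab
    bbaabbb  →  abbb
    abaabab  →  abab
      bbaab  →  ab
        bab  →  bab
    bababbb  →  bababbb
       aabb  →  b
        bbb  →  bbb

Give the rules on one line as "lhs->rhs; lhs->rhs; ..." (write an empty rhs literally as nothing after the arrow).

  | abaaaaaab => aaaaab => aaa
  | abbab => ab
  | bbaabbb => abbb
  | abaabab => abab

aab->; baa->; bba->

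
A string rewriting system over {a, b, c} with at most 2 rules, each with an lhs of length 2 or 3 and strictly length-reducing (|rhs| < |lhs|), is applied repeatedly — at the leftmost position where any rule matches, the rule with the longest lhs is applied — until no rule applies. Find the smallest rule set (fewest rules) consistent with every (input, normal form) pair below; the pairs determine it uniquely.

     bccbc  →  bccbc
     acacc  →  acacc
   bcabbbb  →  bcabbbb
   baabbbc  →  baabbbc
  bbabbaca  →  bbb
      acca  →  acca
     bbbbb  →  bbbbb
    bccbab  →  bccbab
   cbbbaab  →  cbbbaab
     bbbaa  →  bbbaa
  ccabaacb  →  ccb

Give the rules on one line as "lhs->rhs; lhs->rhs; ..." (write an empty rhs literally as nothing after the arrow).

aba->b; bac->

  | bccbc
  | acacc
  | bcabbbb
  | baabbbc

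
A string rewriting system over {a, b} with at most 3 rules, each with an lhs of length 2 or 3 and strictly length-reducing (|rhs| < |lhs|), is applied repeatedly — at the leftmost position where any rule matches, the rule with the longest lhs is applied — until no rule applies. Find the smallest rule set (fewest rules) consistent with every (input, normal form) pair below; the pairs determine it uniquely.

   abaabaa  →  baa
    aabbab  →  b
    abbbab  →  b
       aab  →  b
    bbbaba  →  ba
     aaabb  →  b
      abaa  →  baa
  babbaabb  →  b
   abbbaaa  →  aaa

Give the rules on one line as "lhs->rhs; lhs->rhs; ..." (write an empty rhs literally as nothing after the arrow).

  | abaabaa => baabaa => babaa => bbaa => baa
  | aabbab => abbab => bbab => bab => bb => b
  | abbbab => bbbab => ab => b
  | aab => ab => b

ab->b; bb->b; bbb->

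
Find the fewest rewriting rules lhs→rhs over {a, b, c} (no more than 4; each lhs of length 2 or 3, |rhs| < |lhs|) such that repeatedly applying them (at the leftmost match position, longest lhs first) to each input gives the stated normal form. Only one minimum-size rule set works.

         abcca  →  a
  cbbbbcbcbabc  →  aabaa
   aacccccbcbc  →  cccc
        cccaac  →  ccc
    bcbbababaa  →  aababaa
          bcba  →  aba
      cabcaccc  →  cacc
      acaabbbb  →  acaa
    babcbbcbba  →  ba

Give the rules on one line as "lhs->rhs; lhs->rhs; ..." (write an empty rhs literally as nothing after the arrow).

  | abcca => aaca => a
  | cbbbbcbcbabc => bbbcbcbabc => bcbcbabc => abcbabc => aababc => aabaa
  | aacccccbcbc => ccccbcbc => ccccbc => cccc
  | cccaac => ccc

aac->; bb->; bc->a; cb->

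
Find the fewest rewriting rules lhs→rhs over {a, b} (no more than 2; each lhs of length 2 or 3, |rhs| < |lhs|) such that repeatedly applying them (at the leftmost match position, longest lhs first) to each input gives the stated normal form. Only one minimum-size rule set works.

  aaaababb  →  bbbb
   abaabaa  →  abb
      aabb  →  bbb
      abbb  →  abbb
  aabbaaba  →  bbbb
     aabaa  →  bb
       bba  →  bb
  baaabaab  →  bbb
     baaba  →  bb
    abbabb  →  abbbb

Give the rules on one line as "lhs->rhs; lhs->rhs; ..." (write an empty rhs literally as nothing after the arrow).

  | aaaababb => baababb => bababb => bbabb => bbbb
  | abaabaa => ababaa => abbaa => abba => abb
  | aabb => bbb
  | abbb

aa->b; ba->b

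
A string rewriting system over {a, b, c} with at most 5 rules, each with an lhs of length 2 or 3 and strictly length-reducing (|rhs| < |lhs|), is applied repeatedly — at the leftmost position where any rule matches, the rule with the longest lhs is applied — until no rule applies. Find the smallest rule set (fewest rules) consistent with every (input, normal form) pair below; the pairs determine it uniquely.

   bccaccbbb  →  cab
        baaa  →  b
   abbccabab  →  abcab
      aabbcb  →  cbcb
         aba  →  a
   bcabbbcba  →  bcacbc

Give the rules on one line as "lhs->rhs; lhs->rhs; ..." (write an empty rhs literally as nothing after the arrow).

  | bccaccbbb => bbaccbbb => caccbbb => cabbbb => cacbb => cacc => cab
  | baaa => aa => b
  | abbccabab => acccabab => abcabab => abcab
  | aabbcb => bbbcb => cbcb

aa->b; ba->; bb->c; cc->b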